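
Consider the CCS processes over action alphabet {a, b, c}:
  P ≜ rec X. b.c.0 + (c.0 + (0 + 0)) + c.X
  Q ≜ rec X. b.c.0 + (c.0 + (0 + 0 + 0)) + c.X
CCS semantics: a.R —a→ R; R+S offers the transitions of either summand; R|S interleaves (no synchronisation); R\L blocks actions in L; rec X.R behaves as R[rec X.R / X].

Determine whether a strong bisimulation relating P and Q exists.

bisimilar

P's transition system — 3 states:
  p0 = rec X. b.c.0 + (c.0 + (0 + 0)) + c.X | ··b··> p1, ··c··> p0, ··c··> p2
  p1 = c.0 | ··c··> p2
  p2 = 0 | ∅
Q's transition system — 3 states:
  q0 = rec X. b.c.0 + (c.0 + (0 + 0 + 0)) + c.X | ··b··> q1, ··c··> q0, ··c··> q2
  q1 = c.0 | ··c··> q2
  q2 = 0 | ∅
Bisimilarity quotient blocks:
  B0 = {p0, q0}
  B1 = {p1, q1}
  B2 = {p2, q2}
p0 ∈ B0, q0 ∈ B0 → same block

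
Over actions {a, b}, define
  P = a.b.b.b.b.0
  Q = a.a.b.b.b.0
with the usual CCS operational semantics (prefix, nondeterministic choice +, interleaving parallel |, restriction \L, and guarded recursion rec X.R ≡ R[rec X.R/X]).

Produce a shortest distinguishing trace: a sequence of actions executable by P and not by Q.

LTS(P): 6 reachable states
  u0 = a.b.b.b.b.0 → ··a··> u1
  u1 = b.b.b.b.0 → ··b··> u2
  u2 = b.b.b.0 → ··b··> u3
  u3 = b.b.0 → ··b··> u4
  u4 = b.0 → ··b··> u5
  u5 = 0 → ·
LTS(Q): 6 reachable states
  v0 = a.a.b.b.b.0 → ··a··> v1
  v1 = a.b.b.b.0 → ··a··> v2
  v2 = b.b.b.0 → ··b··> v3
  v3 = b.b.0 → ··b··> v4
  v4 = b.0 → ··b··> v5
  v5 = 0 → ·
Executing ab from P (initial set {u0}):
  after a @ step 1: {u1}
  after b @ step 2: {u2}
  — P admits the full trace.
Executing ab from Q (initial set {v0}):
  after a @ step 1: {v1}
  after b @ step 2: ∅ (Q stuck)

ab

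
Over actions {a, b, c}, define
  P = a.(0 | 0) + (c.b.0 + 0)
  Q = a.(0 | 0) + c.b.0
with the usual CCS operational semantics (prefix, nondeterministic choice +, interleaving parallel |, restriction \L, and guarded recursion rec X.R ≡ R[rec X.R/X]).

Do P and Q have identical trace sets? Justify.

trace-equivalent

LTS(P): 4 reachable states
  m0 = a.(0 | 0) + (c.b.0 + 0) → —a→ m1, —c→ m2
  m1 = 0 | 0 → (no moves)
  m2 = b.0 → —b→ m3
  m3 = 0 → (no moves)
LTS(Q): 4 reachable states
  n0 = a.(0 | 0) + c.b.0 → —a→ n1, —c→ n2
  n1 = 0 | 0 → (no moves)
  n2 = b.0 → —b→ n3
  n3 = 0 → (no moves)
Partition-refinement fixed point:
  B0 = {m0, n0}
  B1 = {m1, m3, n1, n3}
  B2 = {m2, n2}
m0 ∈ B0, n0 ∈ B0 → same block
Bisimilar ⇒ trace-equivalent.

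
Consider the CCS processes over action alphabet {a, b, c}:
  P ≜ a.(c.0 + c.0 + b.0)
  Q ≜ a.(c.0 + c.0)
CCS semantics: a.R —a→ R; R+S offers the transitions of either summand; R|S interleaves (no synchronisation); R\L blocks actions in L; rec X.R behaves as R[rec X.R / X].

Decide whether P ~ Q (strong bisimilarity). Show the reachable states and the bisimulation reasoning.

not bisimilar

LTS(P): 3 reachable states
  m0 = a.(c.0 + c.0 + b.0) has moves ··a··> m1
  m1 = c.0 + c.0 + b.0 has moves ··b··> m2, ··c··> m2
  m2 = 0 has moves (no moves)
LTS(Q): 3 reachable states
  n0 = a.(c.0 + c.0) has moves ··a··> n1
  n1 = c.0 + c.0 has moves ··c··> n2
  n2 = 0 has moves (no moves)
Coarsest stable partition (strong bisimilarity classes):
  B0 = {m0}
  B1 = {m1}
  B2 = {m2, n2}
  B3 = {n0}
  B4 = {n1}
m0 ∈ B0, n0 ∈ B3 → different blocks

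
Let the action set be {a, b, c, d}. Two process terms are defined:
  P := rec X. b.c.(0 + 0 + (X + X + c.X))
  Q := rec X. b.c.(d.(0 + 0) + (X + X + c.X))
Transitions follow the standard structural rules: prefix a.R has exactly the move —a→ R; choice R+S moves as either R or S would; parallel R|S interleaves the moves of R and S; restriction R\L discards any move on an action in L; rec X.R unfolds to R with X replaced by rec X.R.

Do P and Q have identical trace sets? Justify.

P's transition system — 3 states:
  s0 = rec X. b.c.(0 + 0 + (X + X + c.X)) | -b-> s1
  s1 = c.(0 + 0 + ((rec X. b.c.(0 + 0 + (X + X + c.X))) + (rec X. b.c.(0 + 0 + (X + X + c.X))) + c.(rec X. b.c.(0 + 0 + (X + X + c.X))))) | -c-> s2
  s2 = 0 + 0 + ((rec X. b.c.(0 + 0 + (X + X + c.X))) + (rec X. b.c.(0 + 0 + (X + X + c.X))) + c.(rec X. b.c.(0 + 0 + (X + X + c.X)))) | -b-> s1, -c-> s0
Q's transition system — 4 states:
  t0 = rec X. b.c.(d.(0 + 0) + (X + X + c.X)) | -b-> t1
  t1 = c.(d.(0 + 0) + ((rec X. b.c.(d.(0 + 0) + (X + X + c.X))) + (rec X. b.c.(d.(0 + 0) + (X + X + c.X))) + c.(rec X. b.c.(d.(0 + 0) + (X + X + c.X))))) | -c-> t2
  t2 = d.(0 + 0) + ((rec X. b.c.(d.(0 + 0) + (X + X + c.X))) + (rec X. b.c.(d.(0 + 0) + (X + X + c.X))) + c.(rec X. b.c.(d.(0 + 0) + (X + X + c.X)))) | -b-> t1, -c-> t0, -d-> t3
  t3 = 0 + 0 | deadlocked
Executing bcd from Q (initial set {t0}):
  after b @ step 1: {t1}
  after c @ step 2: {t2}
  after d @ step 3: {t3}
  — Q admits the full trace.
Executing bcd from P (initial set {s0}):
  after b @ step 1: {s1}
  after c @ step 2: {s2}
  after d @ step 3: ∅  — P cannot continue

trace-distinct — witness ⟨bcd⟩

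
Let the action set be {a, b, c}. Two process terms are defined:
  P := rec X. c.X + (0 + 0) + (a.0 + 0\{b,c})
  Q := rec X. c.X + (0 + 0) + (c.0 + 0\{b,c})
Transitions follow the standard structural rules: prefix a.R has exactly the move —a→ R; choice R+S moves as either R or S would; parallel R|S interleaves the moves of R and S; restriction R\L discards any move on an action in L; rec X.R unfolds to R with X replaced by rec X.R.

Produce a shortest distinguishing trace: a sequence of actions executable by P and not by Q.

Reachable graph of P (2 states):
  u0 = rec X. c.X + (0 + 0) + (a.0 + 0\{b,c}) :: —a→ u1, —c→ u0
  u1 = 0 :: stopped
Reachable graph of Q (2 states):
  v0 = rec X. c.X + (0 + 0) + (c.0 + 0\{b,c}) :: —c→ v0, —c→ v1
  v1 = 0 :: stopped
Executing a from P (initial set {u0}):
  after a @ step 1: {u1}
  — P admits the full trace.
Executing a from Q (initial set {v0}):
  after a @ step 1: ∅ (Q stuck)

a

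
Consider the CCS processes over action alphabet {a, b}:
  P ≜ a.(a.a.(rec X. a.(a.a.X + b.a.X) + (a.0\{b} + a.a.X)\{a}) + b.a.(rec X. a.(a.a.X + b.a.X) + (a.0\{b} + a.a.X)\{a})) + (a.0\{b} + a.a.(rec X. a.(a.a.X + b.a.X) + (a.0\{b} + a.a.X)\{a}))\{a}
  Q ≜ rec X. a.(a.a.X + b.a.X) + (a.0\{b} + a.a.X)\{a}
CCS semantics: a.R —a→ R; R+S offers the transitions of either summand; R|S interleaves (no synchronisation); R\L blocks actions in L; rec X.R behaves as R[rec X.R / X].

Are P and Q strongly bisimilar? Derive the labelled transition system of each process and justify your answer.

P ~ Q

Reachable graph of P (4 states):
  u0 = a.(a.a.(rec X. a.(a.a.X + b.a.X) + (a.0\{b} + a.a.X)\{a}) + b.a.(rec X. a.(a.a.X + b.a.X) + (a.0\{b} + a.a.X)\{a})) + (a.0\{b} + a.a.(rec X. a.(a.a.X + b.a.X) + (a.0\{b} + a.a.X)\{a}))\{a} → ··a··> u1
  u1 = a.a.(rec X. a.(a.a.X + b.a.X) + (a.0\{b} + a.a.X)\{a}) + b.a.(rec X. a.(a.a.X + b.a.X) + (a.0\{b} + a.a.X)\{a}) → ··a··> u2, ··b··> u2
  u2 = a.(rec X. a.(a.a.X + b.a.X) + (a.0\{b} + a.a.X)\{a}) → ··a··> u3
  u3 = rec X. a.(a.a.X + b.a.X) + (a.0\{b} + a.a.X)\{a} → ··a··> u1
Reachable graph of Q (3 states):
  v0 = rec X. a.(a.a.X + b.a.X) + (a.0\{b} + a.a.X)\{a} → ··a··> v1
  v1 = a.a.(rec X. a.(a.a.X + b.a.X) + (a.0\{b} + a.a.X)\{a}) + b.a.(rec X. a.(a.a.X + b.a.X) + (a.0\{b} + a.a.X)\{a}) → ··a··> v2, ··b··> v2
  v2 = a.(rec X. a.(a.a.X + b.a.X) + (a.0\{b} + a.a.X)\{a}) → ··a··> v0
Coarsest stable partition (strong bisimilarity classes):
  B0 = {u0, u3, v0}
  B1 = {u1, v1}
  B2 = {u2, v2}
u0 ∈ B0, v0 ∈ B0 → same block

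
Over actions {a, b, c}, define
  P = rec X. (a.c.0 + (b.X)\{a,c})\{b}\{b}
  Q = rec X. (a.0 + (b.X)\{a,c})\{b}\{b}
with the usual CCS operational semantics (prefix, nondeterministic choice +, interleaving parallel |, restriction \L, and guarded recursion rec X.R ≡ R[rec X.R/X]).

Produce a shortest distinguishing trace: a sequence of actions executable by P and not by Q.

ac

P's transition system — 3 states:
  m0 = rec X. (a.c.0 + (b.X)\{a,c})\{b}\{b} → --a--▸ m1
  m1 = (c.0)\{b}\{b} → --c--▸ m2
  m2 = 0\{b}\{b} → (no moves)
Q's transition system — 2 states:
  n0 = rec X. (a.0 + (b.X)\{a,c})\{b}\{b} → --a--▸ n1
  n1 = 0\{b}\{b} → (no moves)
Run σ = ⟨ac⟩ on P: start {m0}
  [1] a ⇒ {m1}
  [2] c ⇒ {m2}
  ✓ P
Run σ = ⟨ac⟩ on Q: start {n0}
  [1] a ⇒ {n1}
  [2] c ⇒ ∅  — Q cannot continue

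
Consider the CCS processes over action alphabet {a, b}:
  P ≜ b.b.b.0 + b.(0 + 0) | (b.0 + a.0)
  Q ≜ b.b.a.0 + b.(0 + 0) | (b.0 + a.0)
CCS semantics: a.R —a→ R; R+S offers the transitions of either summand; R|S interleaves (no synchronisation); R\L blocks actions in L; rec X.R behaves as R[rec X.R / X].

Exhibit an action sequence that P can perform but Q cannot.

bbb

LTS(P): 7 reachable states
  u0 = b.b.b.0 + b.(0 + 0) | (b.0 + a.0) has moves ··a··> u1, ··b··> u1, ··b··> u2, ··b··> u3
  u1 = b.(0 + 0) | 0 has moves ··b··> u4
  u2 = (0 + 0) | (b.0 + a.0) has moves ··a··> u4, ··b··> u4
  u3 = b.b.0 has moves ··b··> u5
  u4 = (0 + 0) | 0 has moves stopped
  u5 = b.0 has moves ··b··> u6
  u6 = 0 has moves stopped
LTS(Q): 7 reachable states
  v0 = b.b.a.0 + b.(0 + 0) | (b.0 + a.0) has moves ··a··> v1, ··b··> v1, ··b··> v2, ··b··> v3
  v1 = b.(0 + 0) | 0 has moves ··b··> v4
  v2 = (0 + 0) | (b.0 + a.0) has moves ··a··> v4, ··b··> v4
  v3 = b.a.0 has moves ··b··> v5
  v4 = (0 + 0) | 0 has moves stopped
  v5 = a.0 has moves ··a··> v6
  v6 = 0 has moves stopped
Run σ = ⟨bbb⟩ on P: start {u0}
  [1] b ⇒ {u1, u2, u3}
  [2] b ⇒ {u4, u5}
  [3] b ⇒ {u6}
  — P admits the full trace.
Run σ = ⟨bbb⟩ on Q: start {v0}
  [1] b ⇒ {v1, v2, v3}
  [2] b ⇒ {v4, v5}
  [3] b ⇒ ∅ (Q stuck)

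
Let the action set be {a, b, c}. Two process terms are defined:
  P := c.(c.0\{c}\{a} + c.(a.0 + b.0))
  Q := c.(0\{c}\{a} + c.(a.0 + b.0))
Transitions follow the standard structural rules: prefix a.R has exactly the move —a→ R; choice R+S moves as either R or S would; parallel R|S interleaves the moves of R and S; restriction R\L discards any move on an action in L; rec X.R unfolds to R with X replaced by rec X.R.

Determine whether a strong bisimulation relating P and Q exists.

NO

P's transition system — 5 states:
  u0 = c.(c.0\{c}\{a} + c.(a.0 + b.0)) ⊢ ··c··> u1
  u1 = c.0\{c}\{a} + c.(a.0 + b.0) ⊢ ··c··> u2, ··c··> u3
  u2 = 0\{c}\{a} ⊢ deadlocked
  u3 = a.0 + b.0 ⊢ ··a··> u4, ··b··> u4
  u4 = 0 ⊢ deadlocked
Q's transition system — 4 states:
  v0 = c.(0\{c}\{a} + c.(a.0 + b.0)) ⊢ ··c··> v1
  v1 = 0\{c}\{a} + c.(a.0 + b.0) ⊢ ··c··> v2
  v2 = a.0 + b.0 ⊢ ··a··> v3, ··b··> v3
  v3 = 0 ⊢ deadlocked
Coarsest stable partition (strong bisimilarity classes):
  B0 = {u0}
  B1 = {u1}
  B2 = {u2, u4, v3}
  B3 = {u3, v2}
  B4 = {v0}
  B5 = {v1}
u0 ∈ B0, v0 ∈ B4 → different blocks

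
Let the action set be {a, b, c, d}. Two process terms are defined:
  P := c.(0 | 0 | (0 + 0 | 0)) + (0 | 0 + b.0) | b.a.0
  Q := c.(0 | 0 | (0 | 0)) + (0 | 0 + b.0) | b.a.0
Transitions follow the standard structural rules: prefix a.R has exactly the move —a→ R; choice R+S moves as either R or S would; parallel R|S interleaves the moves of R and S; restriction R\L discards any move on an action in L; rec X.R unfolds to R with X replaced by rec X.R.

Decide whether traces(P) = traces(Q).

YES

Reachable graph of P (7 states):
  m0 = c.(0 | 0 | (0 + 0 | 0)) + (0 | 0 + b.0) | b.a.0 ⊢ --b--▸ m1, --b--▸ m2, --c--▸ m3
  m1 = (0 | 0 + b.0) | a.0 ⊢ --a--▸ m4, --b--▸ m5
  m2 = 0 | b.a.0 ⊢ --b--▸ m5
  m3 = 0 | 0 | (0 + 0 | 0) ⊢ (no moves)
  m4 = (0 | 0 + b.0) | 0 ⊢ --b--▸ m6
  m5 = 0 | a.0 ⊢ --a--▸ m6
  m6 = 0 | 0 ⊢ (no moves)
Reachable graph of Q (7 states):
  n0 = c.(0 | 0 | (0 | 0)) + (0 | 0 + b.0) | b.a.0 ⊢ --b--▸ n1, --b--▸ n2, --c--▸ n3
  n1 = (0 | 0 + b.0) | a.0 ⊢ --a--▸ n4, --b--▸ n5
  n2 = 0 | b.a.0 ⊢ --b--▸ n5
  n3 = 0 | 0 | (0 | 0) ⊢ (no moves)
  n4 = (0 | 0 + b.0) | 0 ⊢ --b--▸ n6
  n5 = 0 | a.0 ⊢ --a--▸ n6
  n6 = 0 | 0 ⊢ (no moves)
Bisimilarity quotient blocks:
  B0 = {m0, n0}
  B1 = {m1, n1}
  B2 = {m4, n4}
  B3 = {m3, m6, n3, n6}
  B4 = {m5, n5}
  B5 = {m2, n2}
m0 ∈ B0, n0 ∈ B0 → same block
Bisimilar ⇒ trace-equivalent.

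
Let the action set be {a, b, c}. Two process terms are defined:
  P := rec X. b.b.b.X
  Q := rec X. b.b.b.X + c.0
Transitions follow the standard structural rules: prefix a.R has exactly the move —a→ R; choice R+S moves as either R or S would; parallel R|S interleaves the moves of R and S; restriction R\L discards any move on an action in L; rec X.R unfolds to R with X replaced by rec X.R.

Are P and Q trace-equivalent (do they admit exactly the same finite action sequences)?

traces(P) ≠ traces(Q) — witness ⟨c⟩

P's transition system — 3 states:
  p0 = rec X. b.b.b.X :: —b→ p1
  p1 = b.b.(rec X. b.b.b.X) :: —b→ p2
  p2 = b.(rec X. b.b.b.X) :: —b→ p0
Q's transition system — 4 states:
  q0 = rec X. b.b.b.X + c.0 :: —b→ q1, —c→ q2
  q1 = b.b.(rec X. b.b.b.X + c.0) :: —b→ q3
  q2 = 0 :: ∅
  q3 = b.(rec X. b.b.b.X + c.0) :: —b→ q0
Run σ = ⟨c⟩ on Q: start {q0}
  [1] c ⇒ {q2}
  Q completes σ.
Run σ = ⟨c⟩ on P: start {p0}
  [1] c ⇒ ∅  — P cannot continue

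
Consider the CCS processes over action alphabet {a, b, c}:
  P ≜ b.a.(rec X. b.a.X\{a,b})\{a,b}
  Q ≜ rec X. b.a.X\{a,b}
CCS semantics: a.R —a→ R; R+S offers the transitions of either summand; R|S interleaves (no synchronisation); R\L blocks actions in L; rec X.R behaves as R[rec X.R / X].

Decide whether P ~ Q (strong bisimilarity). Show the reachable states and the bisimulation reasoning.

Reachable graph of P (3 states):
  p0 = b.a.(rec X. b.a.X\{a,b})\{a,b} :: --b--▸ p1
  p1 = a.(rec X. b.a.X\{a,b})\{a,b} :: --a--▸ p2
  p2 = (rec X. b.a.X\{a,b})\{a,b} :: (no moves)
Reachable graph of Q (3 states):
  q0 = rec X. b.a.X\{a,b} :: --b--▸ q1
  q1 = a.(rec X. b.a.X\{a,b})\{a,b} :: --a--▸ q2
  q2 = (rec X. b.a.X\{a,b})\{a,b} :: (no moves)
Partition-refinement fixed point:
  B0 = {p0, q0}
  B1 = {p1, q1}
  B2 = {p2, q2}
p0 ∈ B0, q0 ∈ B0 → same block

P ~ Q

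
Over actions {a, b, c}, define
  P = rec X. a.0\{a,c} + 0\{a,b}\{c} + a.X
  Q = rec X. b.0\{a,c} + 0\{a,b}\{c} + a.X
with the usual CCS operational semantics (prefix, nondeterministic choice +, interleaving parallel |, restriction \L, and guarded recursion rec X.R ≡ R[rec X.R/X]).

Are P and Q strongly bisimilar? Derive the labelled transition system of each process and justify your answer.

Reachable graph of P (2 states):
  s0 = rec X. a.0\{a,c} + 0\{a,b}\{c} + a.X → =a=> s0, =a=> s1
  s1 = 0\{a,c} → (no moves)
Reachable graph of Q (2 states):
  t0 = rec X. b.0\{a,c} + 0\{a,b}\{c} + a.X → =a=> t0, =b=> t1
  t1 = 0\{a,c} → (no moves)
Partition-refinement fixed point:
  B0 = {s0}
  B1 = {s1, t1}
  B2 = {t0}
s0 ∈ B0, t0 ∈ B2 → different blocks

not bisimilar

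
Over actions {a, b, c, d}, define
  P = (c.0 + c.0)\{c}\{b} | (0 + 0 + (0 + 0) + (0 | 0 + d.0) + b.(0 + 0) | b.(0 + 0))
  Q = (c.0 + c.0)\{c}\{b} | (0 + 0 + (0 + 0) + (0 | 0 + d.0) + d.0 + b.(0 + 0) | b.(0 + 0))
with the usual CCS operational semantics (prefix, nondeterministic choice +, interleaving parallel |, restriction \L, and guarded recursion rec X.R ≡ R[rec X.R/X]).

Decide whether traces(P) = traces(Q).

YES

LTS(P): 5 reachable states
  m0 = (c.0 + c.0)\{c}\{b} | (0 + 0 + (0 + 0) + (0 | 0 + d.0) + b.(0 + 0) | b.(0 + 0)) ⊢ ··b··> m1, ··b··> m2, ··d··> m3
  m1 = (c.0 + c.0)\{c}\{b} | ((0 + 0) | b.(0 + 0)) ⊢ ··b··> m4
  m2 = (c.0 + c.0)\{c}\{b} | (b.(0 + 0) | (0 + 0)) ⊢ ··b··> m4
  m3 = (c.0 + c.0)\{c}\{b} | 0 ⊢ ∅
  m4 = (c.0 + c.0)\{c}\{b} | ((0 + 0) | (0 + 0)) ⊢ ∅
LTS(Q): 5 reachable states
  n0 = (c.0 + c.0)\{c}\{b} | (0 + 0 + (0 + 0) + (0 | 0 + d.0) + d.0 + b.(0 + 0) | b.(0 + 0)) ⊢ ··b··> n1, ··b··> n2, ··d··> n3
  n1 = (c.0 + c.0)\{c}\{b} | ((0 + 0) | b.(0 + 0)) ⊢ ··b··> n4
  n2 = (c.0 + c.0)\{c}\{b} | (b.(0 + 0) | (0 + 0)) ⊢ ··b··> n4
  n3 = (c.0 + c.0)\{c}\{b} | 0 ⊢ ∅
  n4 = (c.0 + c.0)\{c}\{b} | ((0 + 0) | (0 + 0)) ⊢ ∅
Partition-refinement fixed point:
  B0 = {m0, n0}
  B1 = {m3, m4, n3, n4}
  B2 = {m1, m2, n1, n2}
m0 ∈ B0, n0 ∈ B0 → same block
Bisimilar ⇒ trace-equivalent.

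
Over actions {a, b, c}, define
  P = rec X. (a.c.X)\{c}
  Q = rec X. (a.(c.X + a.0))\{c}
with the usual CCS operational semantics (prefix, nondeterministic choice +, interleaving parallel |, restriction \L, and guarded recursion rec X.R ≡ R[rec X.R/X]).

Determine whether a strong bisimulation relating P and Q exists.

LTS(P): 2 reachable states
  s0 = rec X. (a.c.X)\{c} | ··a··> s1
  s1 = (c.(rec X. (a.c.X)\{c}))\{c} | ·
LTS(Q): 3 reachable states
  t0 = rec X. (a.(c.X + a.0))\{c} | ··a··> t1
  t1 = (c.(rec X. (a.(c.X + a.0))\{c}) + a.0)\{c} | ··a··> t2
  t2 = 0\{c} | ·
Bisimilarity quotient blocks:
  B0 = {s0, t1}
  B1 = {s1, t2}
  B2 = {t0}
s0 ∈ B0, t0 ∈ B2 → different blocks

not bisimilar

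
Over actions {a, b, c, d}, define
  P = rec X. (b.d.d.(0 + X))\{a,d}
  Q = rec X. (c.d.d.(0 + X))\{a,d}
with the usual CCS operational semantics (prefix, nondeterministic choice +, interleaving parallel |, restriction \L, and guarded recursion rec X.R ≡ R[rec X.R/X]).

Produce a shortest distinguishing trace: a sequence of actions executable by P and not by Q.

P's transition system — 2 states:
  u0 = rec X. (b.d.d.(0 + X))\{a,d} :: —b→ u1
  u1 = (d.d.(0 + (rec X. (b.d.d.(0 + X))\{a,d})))\{a,d} :: ∅
Q's transition system — 2 states:
  v0 = rec X. (c.d.d.(0 + X))\{a,d} :: —c→ v1
  v1 = (d.d.(0 + (rec X. (c.d.d.(0 + X))\{a,d})))\{a,d} :: ∅
Executing b from P (initial set {u0}):
  after b @ step 1: {u1}
  ✓ P
Executing b from Q (initial set {v0}):
  after b @ step 1: no successor for Q

b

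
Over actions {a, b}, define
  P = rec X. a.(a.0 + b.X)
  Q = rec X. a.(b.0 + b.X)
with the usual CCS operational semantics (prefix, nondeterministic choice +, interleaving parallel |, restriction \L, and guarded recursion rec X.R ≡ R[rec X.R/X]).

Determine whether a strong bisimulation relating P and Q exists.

P's transition system — 3 states:
  s0 = rec X. a.(a.0 + b.X) | ··a··> s1
  s1 = a.0 + b.(rec X. a.(a.0 + b.X)) | ··a··> s2, ··b··> s0
  s2 = 0 | deadlocked
Q's transition system — 3 states:
  t0 = rec X. a.(b.0 + b.X) | ··a··> t1
  t1 = b.0 + b.(rec X. a.(b.0 + b.X)) | ··b··> t0, ··b··> t2
  t2 = 0 | deadlocked
Partition-refinement fixed point:
  B0 = {s0}
  B1 = {s1}
  B2 = {s2, t2}
  B3 = {t0}
  B4 = {t1}
s0 ∈ B0, t0 ∈ B3 → different blocks

not bisimilar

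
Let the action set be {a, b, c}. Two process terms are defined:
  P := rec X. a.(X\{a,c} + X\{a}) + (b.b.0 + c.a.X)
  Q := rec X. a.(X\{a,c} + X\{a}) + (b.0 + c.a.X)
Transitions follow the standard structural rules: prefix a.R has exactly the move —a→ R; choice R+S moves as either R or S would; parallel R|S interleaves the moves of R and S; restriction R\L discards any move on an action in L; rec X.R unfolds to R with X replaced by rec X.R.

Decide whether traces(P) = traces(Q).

trace-distinct — witness ⟨bb⟩

LTS(P): 10 reachable states
  u0 = rec X. a.(X\{a,c} + X\{a}) + (b.b.0 + c.a.X) :: —a→ u1, —b→ u2, —c→ u3
  u1 = (rec X. a.(X\{a,c} + X\{a}) + (b.b.0 + c.a.X))\{a,c} + (rec X. a.(X\{a,c} + X\{a}) + (b.b.0 + c.a.X))\{a} :: —b→ u4, —b→ u5, —c→ u6
  u2 = b.0 :: —b→ u7
  u3 = a.(rec X. a.(X\{a,c} + X\{a}) + (b.b.0 + c.a.X)) :: —a→ u0
  u4 = (b.0)\{a,c} :: —b→ u8
  u5 = (b.0)\{a} :: —b→ u9
  u6 = (a.(rec X. a.(X\{a,c} + X\{a}) + (b.b.0 + c.a.X)))\{a} :: stopped
  u7 = 0 :: stopped
  u8 = 0\{a,c} :: stopped
  u9 = 0\{a} :: stopped
LTS(Q): 7 reachable states
  v0 = rec X. a.(X\{a,c} + X\{a}) + (b.0 + c.a.X) :: —a→ v1, —b→ v2, —c→ v3
  v1 = (rec X. a.(X\{a,c} + X\{a}) + (b.0 + c.a.X))\{a,c} + (rec X. a.(X\{a,c} + X\{a}) + (b.0 + c.a.X))\{a} :: —b→ v4, —b→ v5, —c→ v6
  v2 = 0 :: stopped
  v3 = a.(rec X. a.(X\{a,c} + X\{a}) + (b.0 + c.a.X)) :: —a→ v0
  v4 = 0\{a,c} :: stopped
  v5 = 0\{a} :: stopped
  v6 = (a.(rec X. a.(X\{a,c} + X\{a}) + (b.0 + c.a.X)))\{a} :: stopped
Trace ⟨bb⟩ through P, begin at {u0}:
  [1] b ⇒ {u2}
  [2] b ⇒ {u7}
  — P admits the full trace.
Trace ⟨bb⟩ through Q, begin at {v0}:
  [1] b ⇒ {v2}
  [2] b ⇒ no successor for Q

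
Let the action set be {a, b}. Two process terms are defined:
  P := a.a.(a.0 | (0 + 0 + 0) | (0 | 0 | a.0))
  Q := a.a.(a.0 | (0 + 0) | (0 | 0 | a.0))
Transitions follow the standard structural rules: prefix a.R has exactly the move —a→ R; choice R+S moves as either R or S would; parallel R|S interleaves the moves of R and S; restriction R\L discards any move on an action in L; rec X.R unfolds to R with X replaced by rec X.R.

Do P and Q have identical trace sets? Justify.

traces(P) = traces(Q)

P's transition system — 6 states:
  s0 = a.a.(a.0 | (0 + 0 + 0) | (0 | 0 | a.0)) :: =a=> s1
  s1 = a.(a.0 | (0 + 0 + 0) | (0 | 0 | a.0)) :: =a=> s2
  s2 = a.0 | (0 + 0 + 0) | (0 | 0 | a.0) :: =a=> s3, =a=> s4
  s3 = 0 | (0 + 0 + 0) | (0 | 0 | a.0) :: =a=> s5
  s4 = a.0 | (0 + 0 + 0) | (0 | 0 | 0) :: =a=> s5
  s5 = 0 | (0 + 0 + 0) | (0 | 0 | 0) :: ·
Q's transition system — 6 states:
  t0 = a.a.(a.0 | (0 + 0) | (0 | 0 | a.0)) :: =a=> t1
  t1 = a.(a.0 | (0 + 0) | (0 | 0 | a.0)) :: =a=> t2
  t2 = a.0 | (0 + 0) | (0 | 0 | a.0) :: =a=> t3, =a=> t4
  t3 = 0 | (0 + 0) | (0 | 0 | a.0) :: =a=> t5
  t4 = a.0 | (0 + 0) | (0 | 0 | 0) :: =a=> t5
  t5 = 0 | (0 + 0) | (0 | 0 | 0) :: ·
Bisimilarity quotient blocks:
  B0 = {s0, t0}
  B1 = {s1, t1}
  B2 = {s2, t2}
  B3 = {s3, s4, t3, t4}
  B4 = {s5, t5}
s0 ∈ B0, t0 ∈ B0 → same block
Bisimilar ⇒ trace-equivalent.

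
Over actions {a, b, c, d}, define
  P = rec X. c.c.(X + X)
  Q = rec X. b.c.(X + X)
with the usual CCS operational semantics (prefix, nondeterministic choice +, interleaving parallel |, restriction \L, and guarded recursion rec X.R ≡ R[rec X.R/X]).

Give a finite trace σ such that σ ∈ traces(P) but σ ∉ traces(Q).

Reachable graph of P (3 states):
  p0 = rec X. c.c.(X + X) | ··c··> p1
  p1 = c.((rec X. c.c.(X + X)) + (rec X. c.c.(X + X))) | ··c··> p2
  p2 = (rec X. c.c.(X + X)) + (rec X. c.c.(X + X)) | ··c··> p1
Reachable graph of Q (3 states):
  q0 = rec X. b.c.(X + X) | ··b··> q1
  q1 = c.((rec X. b.c.(X + X)) + (rec X. b.c.(X + X))) | ··c··> q2
  q2 = (rec X. b.c.(X + X)) + (rec X. b.c.(X + X)) | ··b··> q1
Trace ⟨c⟩ through P, begin at {p0}:
  step 1 (c): {p1}
  ✓ P
Trace ⟨c⟩ through Q, begin at {q0}:
  step 1 (c): no successor for Q

c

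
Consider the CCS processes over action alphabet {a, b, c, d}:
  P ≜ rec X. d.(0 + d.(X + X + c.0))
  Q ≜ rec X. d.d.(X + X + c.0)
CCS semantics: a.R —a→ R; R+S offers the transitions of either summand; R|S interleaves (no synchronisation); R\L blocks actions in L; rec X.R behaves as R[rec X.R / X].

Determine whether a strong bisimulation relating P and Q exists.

Reachable graph of P (4 states):
  p0 = rec X. d.(0 + d.(X + X + c.0)) has moves —d→ p1
  p1 = 0 + d.((rec X. d.(0 + d.(X + X + c.0))) + (rec X. d.(0 + d.(X + X + c.0))) + c.0) has moves —d→ p2
  p2 = (rec X. d.(0 + d.(X + X + c.0))) + (rec X. d.(0 + d.(X + X + c.0))) + c.0 has moves —c→ p3, —d→ p1
  p3 = 0 has moves (no moves)
Reachable graph of Q (4 states):
  q0 = rec X. d.d.(X + X + c.0) has moves —d→ q1
  q1 = d.((rec X. d.d.(X + X + c.0)) + (rec X. d.d.(X + X + c.0)) + c.0) has moves —d→ q2
  q2 = (rec X. d.d.(X + X + c.0)) + (rec X. d.d.(X + X + c.0)) + c.0 has moves —c→ q3, —d→ q1
  q3 = 0 has moves (no moves)
Bisimilarity quotient blocks:
  B0 = {p0, q0}
  B1 = {p1, q1}
  B2 = {p2, q2}
  B3 = {p3, q3}
p0 ∈ B0, q0 ∈ B0 → same block

bisimilar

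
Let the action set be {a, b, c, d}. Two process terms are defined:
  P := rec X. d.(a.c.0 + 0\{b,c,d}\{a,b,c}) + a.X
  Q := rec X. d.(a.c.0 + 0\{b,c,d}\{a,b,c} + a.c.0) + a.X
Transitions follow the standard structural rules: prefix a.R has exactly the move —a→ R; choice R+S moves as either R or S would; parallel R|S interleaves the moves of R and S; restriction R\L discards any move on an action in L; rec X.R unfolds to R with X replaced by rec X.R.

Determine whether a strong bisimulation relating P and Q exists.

YES

Reachable graph of P (4 states):
  s0 = rec X. d.(a.c.0 + 0\{b,c,d}\{a,b,c}) + a.X → -a-> s0, -d-> s1
  s1 = a.c.0 + 0\{b,c,d}\{a,b,c} → -a-> s2
  s2 = c.0 → -c-> s3
  s3 = 0 → ∅
Reachable graph of Q (4 states):
  t0 = rec X. d.(a.c.0 + 0\{b,c,d}\{a,b,c} + a.c.0) + a.X → -a-> t0, -d-> t1
  t1 = a.c.0 + 0\{b,c,d}\{a,b,c} + a.c.0 → -a-> t2
  t2 = c.0 → -c-> t3
  t3 = 0 → ∅
Bisimilarity quotient blocks:
  B0 = {s0, t0}
  B1 = {s1, t1}
  B2 = {s2, t2}
  B3 = {s3, t3}
s0 ∈ B0, t0 ∈ B0 → same block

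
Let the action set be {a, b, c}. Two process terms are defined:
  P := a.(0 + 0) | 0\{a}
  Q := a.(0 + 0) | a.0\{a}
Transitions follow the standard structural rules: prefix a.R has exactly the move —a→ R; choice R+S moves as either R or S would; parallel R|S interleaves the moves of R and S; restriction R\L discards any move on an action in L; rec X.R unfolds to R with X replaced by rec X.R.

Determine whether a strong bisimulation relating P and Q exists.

LTS(P): 2 reachable states
  u0 = a.(0 + 0) | 0\{a} :: --a--▸ u1
  u1 = (0 + 0) | 0\{a} :: ∅
LTS(Q): 4 reachable states
  v0 = a.(0 + 0) | a.0\{a} :: --a--▸ v1, --a--▸ v2
  v1 = (0 + 0) | a.0\{a} :: --a--▸ v3
  v2 = a.(0 + 0) | 0\{a} :: --a--▸ v3
  v3 = (0 + 0) | 0\{a} :: ∅
Bisimilarity quotient blocks:
  B0 = {u0, v1, v2}
  B1 = {u1, v3}
  B2 = {v0}
u0 ∈ B0, v0 ∈ B2 → different blocks

NO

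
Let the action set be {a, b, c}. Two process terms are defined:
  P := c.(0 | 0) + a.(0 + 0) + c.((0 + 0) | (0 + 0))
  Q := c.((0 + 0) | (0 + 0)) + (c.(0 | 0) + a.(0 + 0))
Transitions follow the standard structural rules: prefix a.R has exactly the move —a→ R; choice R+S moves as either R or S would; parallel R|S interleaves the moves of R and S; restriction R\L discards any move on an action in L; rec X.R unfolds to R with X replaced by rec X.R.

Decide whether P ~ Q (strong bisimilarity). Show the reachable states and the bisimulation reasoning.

P's transition system — 4 states:
  p0 = c.(0 | 0) + a.(0 + 0) + c.((0 + 0) | (0 + 0)) :: -a-> p1, -c-> p2, -c-> p3
  p1 = 0 + 0 :: ·
  p2 = (0 + 0) | (0 + 0) :: ·
  p3 = 0 | 0 :: ·
Q's transition system — 4 states:
  q0 = c.((0 + 0) | (0 + 0)) + (c.(0 | 0) + a.(0 + 0)) :: -a-> q1, -c-> q2, -c-> q3
  q1 = 0 + 0 :: ·
  q2 = (0 + 0) | (0 + 0) :: ·
  q3 = 0 | 0 :: ·
Bisimilarity quotient blocks:
  B0 = {p0, q0}
  B1 = {p1, p2, p3, q1, q2, q3}
p0 ∈ B0, q0 ∈ B0 → same block

bisimilar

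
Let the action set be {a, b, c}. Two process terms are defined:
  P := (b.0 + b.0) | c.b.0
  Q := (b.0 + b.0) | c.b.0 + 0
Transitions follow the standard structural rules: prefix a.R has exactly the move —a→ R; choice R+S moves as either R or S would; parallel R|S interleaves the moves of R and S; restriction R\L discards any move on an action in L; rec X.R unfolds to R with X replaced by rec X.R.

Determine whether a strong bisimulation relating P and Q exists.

P ~ Q

P's transition system — 6 states:
  u0 = (b.0 + b.0) | c.b.0 :: =b=> u1, =c=> u2
  u1 = 0 | c.b.0 :: =c=> u3
  u2 = (b.0 + b.0) | b.0 :: =b=> u3, =b=> u4
  u3 = 0 | b.0 :: =b=> u5
  u4 = (b.0 + b.0) | 0 :: =b=> u5
  u5 = 0 | 0 :: deadlocked
Q's transition system — 6 states:
  v0 = (b.0 + b.0) | c.b.0 + 0 :: =b=> v1, =c=> v2
  v1 = 0 | c.b.0 :: =c=> v3
  v2 = (b.0 + b.0) | b.0 :: =b=> v3, =b=> v4
  v3 = 0 | b.0 :: =b=> v5
  v4 = (b.0 + b.0) | 0 :: =b=> v5
  v5 = 0 | 0 :: deadlocked
Bisimilarity quotient blocks:
  B0 = {u0, v0}
  B1 = {u1, v1}
  B2 = {u3, u4, v3, v4}
  B3 = {u5, v5}
  B4 = {u2, v2}
u0 ∈ B0, v0 ∈ B0 → same block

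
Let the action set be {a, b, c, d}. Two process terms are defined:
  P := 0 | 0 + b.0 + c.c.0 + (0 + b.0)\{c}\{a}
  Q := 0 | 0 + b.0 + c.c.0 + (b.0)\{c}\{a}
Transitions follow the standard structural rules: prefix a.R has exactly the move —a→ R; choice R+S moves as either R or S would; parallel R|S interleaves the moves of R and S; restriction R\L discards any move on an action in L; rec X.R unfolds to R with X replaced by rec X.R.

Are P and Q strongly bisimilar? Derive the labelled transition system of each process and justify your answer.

bisimilar

P's transition system — 4 states:
  m0 = 0 | 0 + b.0 + c.c.0 + (0 + b.0)\{c}\{a} ⊢ --b--▸ m1, --b--▸ m2, --c--▸ m3
  m1 = 0 ⊢ stopped
  m2 = 0\{c}\{a} ⊢ stopped
  m3 = c.0 ⊢ --c--▸ m1
Q's transition system — 4 states:
  n0 = 0 | 0 + b.0 + c.c.0 + (b.0)\{c}\{a} ⊢ --b--▸ n1, --b--▸ n2, --c--▸ n3
  n1 = 0 ⊢ stopped
  n2 = 0\{c}\{a} ⊢ stopped
  n3 = c.0 ⊢ --c--▸ n1
Partition-refinement fixed point:
  B0 = {m0, n0}
  B1 = {m1, m2, n1, n2}
  B2 = {m3, n3}
m0 ∈ B0, n0 ∈ B0 → same block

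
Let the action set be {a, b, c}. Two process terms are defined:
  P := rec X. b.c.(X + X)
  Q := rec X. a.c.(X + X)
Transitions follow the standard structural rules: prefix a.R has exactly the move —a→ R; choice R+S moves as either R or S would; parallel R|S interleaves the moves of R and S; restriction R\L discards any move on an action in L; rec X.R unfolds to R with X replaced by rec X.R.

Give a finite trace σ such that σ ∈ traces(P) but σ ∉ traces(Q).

b

P's transition system — 3 states:
  s0 = rec X. b.c.(X + X) | -b-> s1
  s1 = c.((rec X. b.c.(X + X)) + (rec X. b.c.(X + X))) | -c-> s2
  s2 = (rec X. b.c.(X + X)) + (rec X. b.c.(X + X)) | -b-> s1
Q's transition system — 3 states:
  t0 = rec X. a.c.(X + X) | -a-> t1
  t1 = c.((rec X. a.c.(X + X)) + (rec X. a.c.(X + X))) | -c-> t2
  t2 = (rec X. a.c.(X + X)) + (rec X. a.c.(X + X)) | -a-> t1
Trace ⟨b⟩ through P, begin at {s0}:
  step 1 (b): {s1}
  P completes σ.
Trace ⟨b⟩ through Q, begin at {t0}:
  step 1 (b): ∅  — Q cannot continue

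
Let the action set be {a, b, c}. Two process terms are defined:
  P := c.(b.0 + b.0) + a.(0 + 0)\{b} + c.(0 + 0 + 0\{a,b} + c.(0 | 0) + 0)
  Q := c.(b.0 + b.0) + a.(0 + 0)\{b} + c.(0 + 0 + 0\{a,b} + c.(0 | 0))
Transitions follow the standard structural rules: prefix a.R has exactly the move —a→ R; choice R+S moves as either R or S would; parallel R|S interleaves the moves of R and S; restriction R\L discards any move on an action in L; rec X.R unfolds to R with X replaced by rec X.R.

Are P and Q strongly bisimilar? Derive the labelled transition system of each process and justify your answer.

P ~ Q

LTS(P): 6 reachable states
  s0 = c.(b.0 + b.0) + a.(0 + 0)\{b} + c.(0 + 0 + 0\{a,b} + c.(0 | 0) + 0) :: --a--▸ s1, --c--▸ s2, --c--▸ s3
  s1 = (0 + 0)\{b} :: (no moves)
  s2 = 0 + 0 + 0\{a,b} + c.(0 | 0) + 0 :: --c--▸ s4
  s3 = b.0 + b.0 :: --b--▸ s5
  s4 = 0 | 0 :: (no moves)
  s5 = 0 :: (no moves)
LTS(Q): 6 reachable states
  t0 = c.(b.0 + b.0) + a.(0 + 0)\{b} + c.(0 + 0 + 0\{a,b} + c.(0 | 0)) :: --a--▸ t1, --c--▸ t2, --c--▸ t3
  t1 = (0 + 0)\{b} :: (no moves)
  t2 = 0 + 0 + 0\{a,b} + c.(0 | 0) :: --c--▸ t4
  t3 = b.0 + b.0 :: --b--▸ t5
  t4 = 0 | 0 :: (no moves)
  t5 = 0 :: (no moves)
Bisimilarity quotient blocks:
  B0 = {s0, t0}
  B1 = {s2, t2}
  B2 = {s1, s4, s5, t1, t4, t5}
  B3 = {s3, t3}
s0 ∈ B0, t0 ∈ B0 → same block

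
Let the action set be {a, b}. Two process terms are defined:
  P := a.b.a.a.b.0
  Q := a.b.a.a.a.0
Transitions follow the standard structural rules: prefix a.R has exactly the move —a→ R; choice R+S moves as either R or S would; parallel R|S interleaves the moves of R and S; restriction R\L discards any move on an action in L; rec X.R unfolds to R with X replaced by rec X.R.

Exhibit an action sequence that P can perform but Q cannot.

abaab

Reachable graph of P (6 states):
  u0 = a.b.a.a.b.0 → ··a··> u1
  u1 = b.a.a.b.0 → ··b··> u2
  u2 = a.a.b.0 → ··a··> u3
  u3 = a.b.0 → ··a··> u4
  u4 = b.0 → ··b··> u5
  u5 = 0 → ·
Reachable graph of Q (6 states):
  v0 = a.b.a.a.a.0 → ··a··> v1
  v1 = b.a.a.a.0 → ··b··> v2
  v2 = a.a.a.0 → ··a··> v3
  v3 = a.a.0 → ··a··> v4
  v4 = a.0 → ··a··> v5
  v5 = 0 → ·
Run σ = ⟨abaab⟩ on P: start {u0}
  [1] a ⇒ {u1}
  [2] b ⇒ {u2}
  [3] a ⇒ {u3}
  [4] a ⇒ {u4}
  [5] b ⇒ {u5}
  — P admits the full trace.
Run σ = ⟨abaab⟩ on Q: start {v0}
  [1] a ⇒ {v1}
  [2] b ⇒ {v2}
  [3] a ⇒ {v3}
  [4] a ⇒ {v4}
  [5] b ⇒ no successor for Q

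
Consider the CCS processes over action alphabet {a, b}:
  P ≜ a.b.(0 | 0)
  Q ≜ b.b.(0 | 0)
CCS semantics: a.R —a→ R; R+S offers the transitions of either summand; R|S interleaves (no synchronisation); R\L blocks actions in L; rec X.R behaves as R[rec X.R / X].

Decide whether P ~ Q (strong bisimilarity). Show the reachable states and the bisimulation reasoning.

LTS(P): 3 reachable states
  p0 = a.b.(0 | 0) :: —a→ p1
  p1 = b.(0 | 0) :: —b→ p2
  p2 = 0 | 0 :: (no moves)
LTS(Q): 3 reachable states
  q0 = b.b.(0 | 0) :: —b→ q1
  q1 = b.(0 | 0) :: —b→ q2
  q2 = 0 | 0 :: (no moves)
Bisimilarity quotient blocks:
  B0 = {p0}
  B1 = {p1, q1}
  B2 = {p2, q2}
  B3 = {q0}
p0 ∈ B0, q0 ∈ B3 → different blocks

P ≁ Q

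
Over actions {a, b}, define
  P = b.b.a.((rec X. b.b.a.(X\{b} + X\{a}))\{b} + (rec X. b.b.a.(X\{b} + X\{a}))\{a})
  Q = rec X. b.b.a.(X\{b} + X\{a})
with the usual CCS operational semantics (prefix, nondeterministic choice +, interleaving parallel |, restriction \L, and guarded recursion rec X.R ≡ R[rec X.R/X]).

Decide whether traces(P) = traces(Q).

YES

P's transition system — 6 states:
  s0 = b.b.a.((rec X. b.b.a.(X\{b} + X\{a}))\{b} + (rec X. b.b.a.(X\{b} + X\{a}))\{a}) ⊢ --b--▸ s1
  s1 = b.a.((rec X. b.b.a.(X\{b} + X\{a}))\{b} + (rec X. b.b.a.(X\{b} + X\{a}))\{a}) ⊢ --b--▸ s2
  s2 = a.((rec X. b.b.a.(X\{b} + X\{a}))\{b} + (rec X. b.b.a.(X\{b} + X\{a}))\{a}) ⊢ --a--▸ s3
  s3 = (rec X. b.b.a.(X\{b} + X\{a}))\{b} + (rec X. b.b.a.(X\{b} + X\{a}))\{a} ⊢ --b--▸ s4
  s4 = (b.a.((rec X. b.b.a.(X\{b} + X\{a}))\{b} + (rec X. b.b.a.(X\{b} + X\{a}))\{a}))\{a} ⊢ --b--▸ s5
  s5 = (a.((rec X. b.b.a.(X\{b} + X\{a}))\{b} + (rec X. b.b.a.(X\{b} + X\{a}))\{a}))\{a} ⊢ (no moves)
Q's transition system — 6 states:
  t0 = rec X. b.b.a.(X\{b} + X\{a}) ⊢ --b--▸ t1
  t1 = b.a.((rec X. b.b.a.(X\{b} + X\{a}))\{b} + (rec X. b.b.a.(X\{b} + X\{a}))\{a}) ⊢ --b--▸ t2
  t2 = a.((rec X. b.b.a.(X\{b} + X\{a}))\{b} + (rec X. b.b.a.(X\{b} + X\{a}))\{a}) ⊢ --a--▸ t3
  t3 = (rec X. b.b.a.(X\{b} + X\{a}))\{b} + (rec X. b.b.a.(X\{b} + X\{a}))\{a} ⊢ --b--▸ t4
  t4 = (b.a.((rec X. b.b.a.(X\{b} + X\{a}))\{b} + (rec X. b.b.a.(X\{b} + X\{a}))\{a}))\{a} ⊢ --b--▸ t5
  t5 = (a.((rec X. b.b.a.(X\{b} + X\{a}))\{b} + (rec X. b.b.a.(X\{b} + X\{a}))\{a}))\{a} ⊢ (no moves)
Coarsest stable partition (strong bisimilarity classes):
  B0 = {s0, t0}
  B1 = {s1, t1}
  B2 = {s2, t2}
  B3 = {s3, t3}
  B4 = {s4, t4}
  B5 = {s5, t5}
s0 ∈ B0, t0 ∈ B0 → same block
Bisimilar ⇒ trace-equivalent.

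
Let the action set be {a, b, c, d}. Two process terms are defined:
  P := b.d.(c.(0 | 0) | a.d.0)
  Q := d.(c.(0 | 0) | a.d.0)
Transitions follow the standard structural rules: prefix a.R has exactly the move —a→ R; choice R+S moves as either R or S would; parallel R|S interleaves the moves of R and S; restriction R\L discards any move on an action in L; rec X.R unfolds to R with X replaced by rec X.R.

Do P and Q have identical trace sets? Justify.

trace-distinct — witness ⟨b⟩

P's transition system — 8 states:
  u0 = b.d.(c.(0 | 0) | a.d.0) → =b=> u1
  u1 = d.(c.(0 | 0) | a.d.0) → =d=> u2
  u2 = c.(0 | 0) | a.d.0 → =a=> u3, =c=> u4
  u3 = c.(0 | 0) | d.0 → =c=> u5, =d=> u6
  u4 = 0 | 0 | a.d.0 → =a=> u5
  u5 = 0 | 0 | d.0 → =d=> u7
  u6 = c.(0 | 0) | 0 → =c=> u7
  u7 = 0 | 0 | 0 → (no moves)
Q's transition system — 7 states:
  v0 = d.(c.(0 | 0) | a.d.0) → =d=> v1
  v1 = c.(0 | 0) | a.d.0 → =a=> v2, =c=> v3
  v2 = c.(0 | 0) | d.0 → =c=> v4, =d=> v5
  v3 = 0 | 0 | a.d.0 → =a=> v4
  v4 = 0 | 0 | d.0 → =d=> v6
  v5 = c.(0 | 0) | 0 → =c=> v6
  v6 = 0 | 0 | 0 → (no moves)
Executing b from P (initial set {u0}):
  [1] b ⇒ {u1}
  P completes σ.
Executing b from Q (initial set {v0}):
  [1] b ⇒ ∅  — Q cannot continue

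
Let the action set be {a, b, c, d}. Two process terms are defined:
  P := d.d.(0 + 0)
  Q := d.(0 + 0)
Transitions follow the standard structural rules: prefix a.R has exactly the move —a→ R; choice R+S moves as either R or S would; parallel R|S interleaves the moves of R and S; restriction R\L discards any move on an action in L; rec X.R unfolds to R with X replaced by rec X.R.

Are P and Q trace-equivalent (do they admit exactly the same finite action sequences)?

Reachable graph of P (3 states):
  p0 = d.d.(0 + 0) | ··d··> p1
  p1 = d.(0 + 0) | ··d··> p2
  p2 = 0 + 0 | ·
Reachable graph of Q (2 states):
  q0 = d.(0 + 0) | ··d··> q1
  q1 = 0 + 0 | ·
Trace ⟨dd⟩ through P, begin at {p0}:
  after d @ step 1: {p1}
  after d @ step 2: {p2}
  ✓ P
Trace ⟨dd⟩ through Q, begin at {q0}:
  after d @ step 1: {q1}
  after d @ step 2: ∅  — Q cannot continue

NO — witness ⟨dd⟩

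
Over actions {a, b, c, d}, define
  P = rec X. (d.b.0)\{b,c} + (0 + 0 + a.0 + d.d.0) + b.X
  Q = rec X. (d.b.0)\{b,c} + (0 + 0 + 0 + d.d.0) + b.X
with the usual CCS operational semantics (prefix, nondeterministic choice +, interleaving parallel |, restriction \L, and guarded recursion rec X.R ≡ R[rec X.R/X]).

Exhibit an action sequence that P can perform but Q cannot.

Reachable graph of P (4 states):
  s0 = rec X. (d.b.0)\{b,c} + (0 + 0 + a.0 + d.d.0) + b.X | ··a··> s1, ··b··> s0, ··d··> s2, ··d··> s3
  s1 = 0 | ·
  s2 = (b.0)\{b,c} | ·
  s3 = d.0 | ··d··> s1
Reachable graph of Q (4 states):
  t0 = rec X. (d.b.0)\{b,c} + (0 + 0 + 0 + d.d.0) + b.X | ··b··> t0, ··d··> t1, ··d··> t2
  t1 = (b.0)\{b,c} | ·
  t2 = d.0 | ··d··> t3
  t3 = 0 | ·
Trace ⟨a⟩ through P, begin at {s0}:
  step 1 (a): {s1}
  P completes σ.
Trace ⟨a⟩ through Q, begin at {t0}:
  step 1 (a): ∅ (Q stuck)

a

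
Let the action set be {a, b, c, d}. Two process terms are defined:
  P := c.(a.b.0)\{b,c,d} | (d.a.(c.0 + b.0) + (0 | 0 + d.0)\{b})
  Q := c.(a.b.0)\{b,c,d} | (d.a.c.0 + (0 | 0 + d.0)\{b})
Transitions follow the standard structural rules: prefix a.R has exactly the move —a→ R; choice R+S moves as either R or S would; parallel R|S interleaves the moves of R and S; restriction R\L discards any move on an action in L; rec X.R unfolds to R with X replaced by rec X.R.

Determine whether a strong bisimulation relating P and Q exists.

P's transition system — 15 states:
  p0 = c.(a.b.0)\{b,c,d} | (d.a.(c.0 + b.0) + (0 | 0 + d.0)\{b}) → —c→ p1, —d→ p2, —d→ p3
  p1 = (a.b.0)\{b,c,d} | (d.a.(c.0 + b.0) + (0 | 0 + d.0)\{b}) → —a→ p4, —d→ p5, —d→ p6
  p2 = c.(a.b.0)\{b,c,d} | 0\{b} → —c→ p5
  p3 = c.(a.b.0)\{b,c,d} | a.(c.0 + b.0) → —a→ p7, —c→ p6
  p4 = (b.0)\{b,c,d} | (d.a.(c.0 + b.0) + (0 | 0 + d.0)\{b}) → —d→ p8, —d→ p9
  p5 = (a.b.0)\{b,c,d} | 0\{b} → —a→ p8
  p6 = (a.b.0)\{b,c,d} | a.(c.0 + b.0) → —a→ p10, —a→ p9
  p7 = c.(a.b.0)\{b,c,d} | (c.0 + b.0) → —b→ p11, —c→ p10, —c→ p11
  p8 = (b.0)\{b,c,d} | 0\{b} → deadlocked
  p9 = (b.0)\{b,c,d} | a.(c.0 + b.0) → —a→ p12
  p10 = (a.b.0)\{b,c,d} | (c.0 + b.0) → —a→ p12, —b→ p13, —c→ p13
  p11 = c.(a.b.0)\{b,c,d} | 0 → —c→ p13
  p12 = (b.0)\{b,c,d} | (c.0 + b.0) → —b→ p14, —c→ p14
  p13 = (a.b.0)\{b,c,d} | 0 → —a→ p14
  p14 = (b.0)\{b,c,d} | 0 → deadlocked
Q's transition system — 15 states:
  q0 = c.(a.b.0)\{b,c,d} | (d.a.c.0 + (0 | 0 + d.0)\{b}) → —c→ q1, —d→ q2, —d→ q3
  q1 = (a.b.0)\{b,c,d} | (d.a.c.0 + (0 | 0 + d.0)\{b}) → —a→ q4, —d→ q5, —d→ q6
  q2 = c.(a.b.0)\{b,c,d} | 0\{b} → —c→ q5
  q3 = c.(a.b.0)\{b,c,d} | a.c.0 → —a→ q7, —c→ q6
  q4 = (b.0)\{b,c,d} | (d.a.c.0 + (0 | 0 + d.0)\{b}) → —d→ q8, —d→ q9
  q5 = (a.b.0)\{b,c,d} | 0\{b} → —a→ q8
  q6 = (a.b.0)\{b,c,d} | a.c.0 → —a→ q10, —a→ q9
  q7 = c.(a.b.0)\{b,c,d} | c.0 → —c→ q10, —c→ q11
  q8 = (b.0)\{b,c,d} | 0\{b} → deadlocked
  q9 = (b.0)\{b,c,d} | a.c.0 → —a→ q12
  q10 = (a.b.0)\{b,c,d} | c.0 → —a→ q12, —c→ q13
  q11 = c.(a.b.0)\{b,c,d} | 0 → —c→ q13
  q12 = (b.0)\{b,c,d} | c.0 → —c→ q14
  q13 = (a.b.0)\{b,c,d} | 0 → —a→ q14
  q14 = (b.0)\{b,c,d} | 0 → deadlocked
Partition-refinement fixed point:
  B0 = {p0}
  B1 = {p3}
  B2 = {p7}
  B3 = {p10}
  B4 = {p13, p5, q13, q5}
  B5 = {p14, p8, q14, q8}
  B6 = {p12}
  B7 = {p11, p2, q11, q2}
  B8 = {p6}
  B9 = {p9}
  B10 = {p1}
  B11 = {p4}
  B12 = {q0}
  B13 = {q3}
  B14 = {q7}
  B15 = {q10}
  B16 = {q12}
  B17 = {q6}
  B18 = {q9}
  B19 = {q1}
  B20 = {q4}
p0 ∈ B0, q0 ∈ B12 → different blocks

NO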